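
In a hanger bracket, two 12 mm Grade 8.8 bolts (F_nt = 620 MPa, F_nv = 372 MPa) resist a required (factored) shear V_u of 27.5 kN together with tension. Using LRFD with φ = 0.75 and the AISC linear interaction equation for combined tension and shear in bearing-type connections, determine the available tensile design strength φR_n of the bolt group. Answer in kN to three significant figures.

A_b = π·12²/4 = 113.1 mm²; f_rv = 27.5 × 1000 / (2 × 113.1) = 121.6 MPa.
F'_nt = 1.3 F_nt − (F_nt / φF_nv) f_rv = 1.3·620 − (620/(0.75·372))·121.6 = 535.8 MPa, capped at F_nt → F'_nt = 535.8 MPa.
R_n = F'_nt · A_b · n = 535.8 × 113.1 × 2 / 1000 = 121.2 kN.
Design strength φR_n = 0.75 × 121.2 = 90.9 kN.

90.9 kN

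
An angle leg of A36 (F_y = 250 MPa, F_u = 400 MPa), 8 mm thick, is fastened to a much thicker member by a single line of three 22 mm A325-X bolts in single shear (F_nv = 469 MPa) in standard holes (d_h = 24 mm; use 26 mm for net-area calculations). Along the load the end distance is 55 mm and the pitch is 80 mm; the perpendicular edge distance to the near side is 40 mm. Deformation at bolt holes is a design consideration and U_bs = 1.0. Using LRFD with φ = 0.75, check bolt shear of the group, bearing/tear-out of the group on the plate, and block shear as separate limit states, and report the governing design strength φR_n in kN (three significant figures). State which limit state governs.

Bolt shear: A_b = π·22²/4 = 380.1 mm²; R_n = 469 × 380.1 × 3 × 1 / 1000 = 534.8 kN → 0.75 × 534.8 = 401 kN.
Bearing: edge l_c = 43, r_n = 165.1 kN; interior l_c = 56, r_n = 169 kN; R_n = 165.1 + 2·169 = 503 kN → 377 kN.
Block shear: A_gv = 1720, A_nv = 1200, A_nt = 216 mm²; R_n = min(0.6F_uA_nv, 0.6F_yA_gv) + U_bs·F_u·A_nt = 344.4 kN → 258 kN.
Block shear governs: 258 kN.

258 kN (block shear governs)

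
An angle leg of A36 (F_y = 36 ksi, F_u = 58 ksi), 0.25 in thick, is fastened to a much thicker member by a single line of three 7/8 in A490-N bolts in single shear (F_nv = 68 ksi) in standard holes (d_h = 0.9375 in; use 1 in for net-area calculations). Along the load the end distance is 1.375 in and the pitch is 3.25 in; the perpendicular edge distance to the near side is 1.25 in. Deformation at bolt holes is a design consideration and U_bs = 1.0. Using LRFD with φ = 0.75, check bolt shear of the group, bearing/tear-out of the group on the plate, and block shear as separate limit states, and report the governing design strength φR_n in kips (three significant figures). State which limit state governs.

Bolt shear: A_b = π·0.875²/4 = 0.6013 in²; R_n = 68 × 0.6013 × 3 × 1 = 122.7 kips → 0.75 × 122.7 = 92 kips.
Bearing: edge l_c = 0.9062, r_n = 15.77 kips; interior l_c = 2.312, r_n = 30.45 kips; R_n = 15.77 + 2·30.45 = 76.67 kips → 57.5 kips.
Block shear: A_gv = 1.969, A_nv = 1.344, A_nt = 0.1875 in²; R_n = min(0.6F_uA_nv, 0.6F_yA_gv) + U_bs·F_u·A_nt = 53.4 kips → 40 kips.
Block shear governs: 40 kips.

40 kips (block shear governs)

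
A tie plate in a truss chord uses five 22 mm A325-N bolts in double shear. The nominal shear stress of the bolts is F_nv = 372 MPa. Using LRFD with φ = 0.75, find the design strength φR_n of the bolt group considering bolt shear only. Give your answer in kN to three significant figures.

1060 kN

A_b = π × 22² / 4 = 380.1 mm².
R_n = F_nv · A_b · n · n_s = 372 × 380.1 × 5 × 2 / 1000 = 1414 kN.
Design strength φR_n = 0.75 × 1414 = 1060 kN.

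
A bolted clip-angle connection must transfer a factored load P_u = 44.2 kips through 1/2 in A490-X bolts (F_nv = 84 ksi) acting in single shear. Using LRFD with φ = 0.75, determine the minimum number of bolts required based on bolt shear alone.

4 bolts

A_b = π·0.5²/4 = 0.1963 in².
Per-bolt design strength φR_n = 0.75 × 84 × 0.1963 × 1 = 12.37 kips.
n ≥ 44.2 / 12.37 = 3.573 → use 4 bolts.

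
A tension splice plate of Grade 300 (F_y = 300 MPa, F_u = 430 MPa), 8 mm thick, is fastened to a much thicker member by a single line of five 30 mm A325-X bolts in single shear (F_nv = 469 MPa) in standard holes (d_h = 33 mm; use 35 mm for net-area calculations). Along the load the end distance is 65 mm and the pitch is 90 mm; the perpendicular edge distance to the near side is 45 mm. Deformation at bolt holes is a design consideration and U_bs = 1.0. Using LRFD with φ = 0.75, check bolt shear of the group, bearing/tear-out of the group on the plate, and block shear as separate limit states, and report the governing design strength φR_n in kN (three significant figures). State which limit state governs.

485 kN (block shear governs)

Bolt shear: A_b = π·30²/4 = 706.9 mm²; R_n = 469 × 706.9 × 5 × 1 / 1000 = 1658 kN → 0.75 × 1658 = 1240 kN.
Bearing: edge l_c = 48.5, r_n = 200.2 kN; interior l_c = 57, r_n = 235.3 kN; R_n = 200.2 + 4·235.3 = 1141 kN → 856 kN.
Block shear: A_gv = 3400, A_nv = 2140, A_nt = 220 mm²; R_n = min(0.6F_uA_nv, 0.6F_yA_gv) + U_bs·F_u·A_nt = 646.7 kN → 485 kN.
Block shear governs: 485 kN.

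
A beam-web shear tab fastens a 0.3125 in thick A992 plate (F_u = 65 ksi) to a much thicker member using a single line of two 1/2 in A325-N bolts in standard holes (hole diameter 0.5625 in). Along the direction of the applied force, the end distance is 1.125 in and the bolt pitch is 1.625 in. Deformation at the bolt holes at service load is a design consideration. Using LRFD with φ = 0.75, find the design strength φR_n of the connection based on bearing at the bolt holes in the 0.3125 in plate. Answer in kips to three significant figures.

33.7 kips

Per bolt r_n = 1.2 l_c t F_u ≤ 2.4 d t F_u; upper limit = 2.4 × 0.5 × 0.3125 × 65 = 24.38 kips.
Edge bolt: l_c = 1.125 − 0.5625/2 = 0.8438 in → 1.2 × 0.8438 × 0.3125 × 65 = 20.57 → r_n = 20.57 kips.
Interior bolts: l_c = 1.625 − 0.5625 = 1.062 in → 1.2 × 1.062 × 0.3125 × 65 = 25.9 → r_n = 24.38 kips.
R_n = 1 × 20.57 + 1 × 24.38 = 44.94 kips.
Design strength φR_n = 0.75 × 44.94 = 33.7 kips.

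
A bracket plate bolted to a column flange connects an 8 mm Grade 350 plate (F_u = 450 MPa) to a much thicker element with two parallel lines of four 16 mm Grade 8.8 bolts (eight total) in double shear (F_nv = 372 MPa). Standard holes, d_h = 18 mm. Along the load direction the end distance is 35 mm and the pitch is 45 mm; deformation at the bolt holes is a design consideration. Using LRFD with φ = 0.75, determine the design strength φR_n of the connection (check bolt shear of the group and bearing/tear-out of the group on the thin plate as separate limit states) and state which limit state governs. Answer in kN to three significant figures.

Bolt shear: A_b = π·16²/4 = 201.1 mm²; R_n = 372 × 201.1 × 8 × 2 / 1000 = 1197 kN → 0.75 × 1197 = 898 kN.
Bearing (1.2 l_c t F_u ≤ 2.4 d t F_u): upper limit = 2.4·16·8·450 / 1000 = 138.2 kN.
  Edge l_c = 35 − 18/2 = 26 → r_n = 112.3 kN; interior l_c = 45 − 18 = 27 → r_n = 116.6 kN.
  R_n,bearing = 2·112.3 + 6·116.6 = 924.5 kN → 0.75 × 924.5 = 693 kN.
Bearing governs: 693 kN.

693 kN (bearing governs)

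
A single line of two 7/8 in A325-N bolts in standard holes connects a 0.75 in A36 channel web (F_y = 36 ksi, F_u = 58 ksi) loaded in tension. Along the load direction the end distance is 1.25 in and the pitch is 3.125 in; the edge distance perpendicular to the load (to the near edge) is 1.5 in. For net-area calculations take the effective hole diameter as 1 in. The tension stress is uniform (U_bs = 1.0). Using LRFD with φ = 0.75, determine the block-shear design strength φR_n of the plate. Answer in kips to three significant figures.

85.8 kips

Shear plane L_v = 1.25 + 1·3.125 = 4.375 in; A_gv = 4.375 × 0.75 = 3.281 in².
A_nv = (4.375 − 1.5·1) × 0.75 = 2.156 in².
A_nt = (1.5 − 0.5·1) × 0.75 = 0.75 in².
0.6 F_u A_nv = 75.04 kips; 0.6 F_y A_gv = 70.88 kips → shear yielding governs the shear term.
R_n = 70.88 + 1.0 × 58 × 0.75 = 114.4 kips.
Design strength φR_n = 0.75 × 114.4 = 85.8 kips.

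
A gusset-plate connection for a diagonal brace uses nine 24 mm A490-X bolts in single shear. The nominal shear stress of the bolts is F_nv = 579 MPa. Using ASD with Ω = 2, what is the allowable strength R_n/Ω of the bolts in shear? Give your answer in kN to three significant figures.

1180 kN

A_b = π × 24² / 4 = 452.4 mm².
R_n = F_nv · A_b · n · n_s = 579 × 452.4 × 9 × 1 / 1000 = 2357 kN.
Allowable strength R_n/Ω = 2357 / 2 = 1180 kN.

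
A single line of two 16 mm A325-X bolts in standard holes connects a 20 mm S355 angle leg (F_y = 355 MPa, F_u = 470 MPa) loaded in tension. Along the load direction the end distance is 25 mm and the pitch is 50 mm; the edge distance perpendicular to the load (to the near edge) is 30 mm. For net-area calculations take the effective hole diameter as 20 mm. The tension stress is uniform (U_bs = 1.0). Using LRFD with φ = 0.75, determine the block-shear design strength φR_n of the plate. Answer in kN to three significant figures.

Shear plane L_v = 25 + 1·50 = 75 mm; A_gv = 75 × 20 = 1500 mm².
A_nv = (75 − 1.5·20) × 20 = 900 mm².
A_nt = (30 − 0.5·20) × 20 = 400 mm².
0.6 F_u A_nv = 253.8 kN; 0.6 F_y A_gv = 319.5 kN → shear rupture governs the shear term.
R_n = 253.8 + 1.0 × 470 × 400 / 1000 = 441.8 kN.
Design strength φR_n = 0.75 × 441.8 = 331 kN.

331 kN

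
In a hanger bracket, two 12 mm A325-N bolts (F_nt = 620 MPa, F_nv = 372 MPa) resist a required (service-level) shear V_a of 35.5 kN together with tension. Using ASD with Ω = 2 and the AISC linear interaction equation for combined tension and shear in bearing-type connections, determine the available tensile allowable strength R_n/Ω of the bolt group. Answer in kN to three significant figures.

A_b = π·12²/4 = 113.1 mm²; f_rv = 35.5 × 1000 / (2 × 113.1) = 156.9 MPa.
F'_nt = 1.3 F_nt − (Ω F_nt / F_nv) f_rv = 1.3·620 − (2·620/372)·156.9 = 282.9 MPa, capped at F_nt → F'_nt = 282.9 MPa.
R_n = F'_nt · A_b · n = 282.9 × 113.1 × 2 / 1000 = 63.98 kN.
Allowable strength R_n/Ω = 63.98 / 2 = 32 kN.

32 kN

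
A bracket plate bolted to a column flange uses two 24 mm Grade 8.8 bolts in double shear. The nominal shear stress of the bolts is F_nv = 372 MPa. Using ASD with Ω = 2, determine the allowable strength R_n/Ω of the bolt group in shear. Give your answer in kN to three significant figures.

A_b = π × 24² / 4 = 452.4 mm².
R_n = F_nv · A_b · n · n_s = 372 × 452.4 × 2 × 2 / 1000 = 673.2 kN.
Allowable strength R_n/Ω = 673.2 / 2 = 337 kN.

337 kN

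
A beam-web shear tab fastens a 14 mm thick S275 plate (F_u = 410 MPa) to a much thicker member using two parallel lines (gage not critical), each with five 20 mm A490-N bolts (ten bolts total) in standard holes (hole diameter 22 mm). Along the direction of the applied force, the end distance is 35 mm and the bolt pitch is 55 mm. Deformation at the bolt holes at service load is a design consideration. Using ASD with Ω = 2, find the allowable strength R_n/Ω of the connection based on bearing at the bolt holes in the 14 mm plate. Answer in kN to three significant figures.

1070 kN

Per bolt r_n = 1.2 l_c t F_u ≤ 2.4 d t F_u; upper limit = 2.4 × 20 × 14 × 410 / 1000 = 275.5 kN.
Edge bolt: l_c = 35 − 22/2 = 24 mm → 1.2 × 24 × 14 × 410 / 1000 = 165.3 → r_n = 165.3 kN.
Interior bolts: l_c = 55 − 22 = 33 mm → 1.2 × 33 × 14 × 410 / 1000 = 227.3 → r_n = 227.3 kN.
R_n = 2 × 165.3 + 8 × 227.3 = 2149 kN.
Allowable strength R_n/Ω = 2149 / 2 = 1070 kN.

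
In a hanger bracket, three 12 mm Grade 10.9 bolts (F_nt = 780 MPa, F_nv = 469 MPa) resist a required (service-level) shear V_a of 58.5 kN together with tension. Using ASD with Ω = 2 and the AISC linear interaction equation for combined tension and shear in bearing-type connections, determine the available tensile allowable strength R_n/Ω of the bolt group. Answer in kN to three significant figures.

A_b = π·12²/4 = 113.1 mm²; f_rv = 58.5 × 1000 / (3 × 113.1) = 172.4 MPa.
F'_nt = 1.3 F_nt − (Ω F_nt / F_nv) f_rv = 1.3·780 − (2·780/469)·172.4 = 440.5 MPa, capped at F_nt → F'_nt = 440.5 MPa.
R_n = F'_nt · A_b · n = 440.5 × 113.1 × 3 / 1000 = 149.5 kN.
Allowable strength R_n/Ω = 149.5 / 2 = 74.7 kN.

74.7 kN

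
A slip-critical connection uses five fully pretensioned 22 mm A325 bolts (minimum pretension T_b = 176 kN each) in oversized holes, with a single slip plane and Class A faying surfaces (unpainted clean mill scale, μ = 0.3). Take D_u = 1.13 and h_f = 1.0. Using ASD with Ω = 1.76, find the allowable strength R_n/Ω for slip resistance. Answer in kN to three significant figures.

170 kN

R_n = μ · D_u · h_f · T_b · n_s · n_b = 0.3 × 1.13 × 1.0 × 176 × 1 × 5 = 298.3 kN.
Allowable strength R_n/Ω = 298.3 / 1.76 = 170 kN.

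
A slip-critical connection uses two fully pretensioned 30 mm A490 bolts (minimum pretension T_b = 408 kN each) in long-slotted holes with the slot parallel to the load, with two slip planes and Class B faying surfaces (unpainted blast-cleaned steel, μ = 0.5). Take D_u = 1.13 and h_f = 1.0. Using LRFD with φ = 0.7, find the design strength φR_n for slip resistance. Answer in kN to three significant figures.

R_n = μ · D_u · h_f · T_b · n_s · n_b = 0.5 × 1.13 × 1.0 × 408 × 2 × 2 = 922.1 kN.
Design strength φR_n = 0.7 × 922.1 = 645 kN.

645 kN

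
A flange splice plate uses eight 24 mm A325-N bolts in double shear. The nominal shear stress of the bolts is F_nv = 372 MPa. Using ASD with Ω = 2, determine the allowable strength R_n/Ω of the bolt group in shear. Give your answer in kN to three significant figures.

1350 kN

A_b = π × 24² / 4 = 452.4 mm².
R_n = F_nv · A_b · n · n_s = 372 × 452.4 × 8 × 2 / 1000 = 2693 kN.
Allowable strength R_n/Ω = 2693 / 2 = 1350 kN.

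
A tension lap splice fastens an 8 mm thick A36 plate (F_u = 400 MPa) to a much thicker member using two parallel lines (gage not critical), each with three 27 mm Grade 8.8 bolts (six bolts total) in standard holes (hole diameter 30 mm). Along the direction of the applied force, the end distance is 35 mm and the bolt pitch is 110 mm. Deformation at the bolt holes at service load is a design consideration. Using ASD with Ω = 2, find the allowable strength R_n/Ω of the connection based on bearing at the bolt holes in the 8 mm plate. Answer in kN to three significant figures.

492 kN

Per bolt r_n = 1.2 l_c t F_u ≤ 2.4 d t F_u; upper limit = 2.4 × 27 × 8 × 400 / 1000 = 207.4 kN.
Edge bolt: l_c = 35 − 30/2 = 20 mm → 1.2 × 20 × 8 × 400 / 1000 = 76.8 → r_n = 76.8 kN.
Interior bolts: l_c = 110 − 30 = 80 mm → 1.2 × 80 × 8 × 400 / 1000 = 307.2 → r_n = 207.4 kN.
R_n = 2 × 76.8 + 4 × 207.4 = 983 kN.
Allowable strength R_n/Ω = 983 / 2 = 492 kN.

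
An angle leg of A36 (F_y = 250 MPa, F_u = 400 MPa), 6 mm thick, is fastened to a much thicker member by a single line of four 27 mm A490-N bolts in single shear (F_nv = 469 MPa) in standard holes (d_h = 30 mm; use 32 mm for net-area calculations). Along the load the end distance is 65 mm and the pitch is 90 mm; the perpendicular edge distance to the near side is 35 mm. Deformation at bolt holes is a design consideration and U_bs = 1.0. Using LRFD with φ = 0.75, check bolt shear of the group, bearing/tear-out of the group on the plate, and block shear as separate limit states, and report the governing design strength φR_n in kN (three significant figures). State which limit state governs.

Bolt shear: A_b = π·27²/4 = 572.6 mm²; R_n = 469 × 572.6 × 4 × 1 / 1000 = 1074 kN → 0.75 × 1074 = 806 kN.
Bearing: edge l_c = 50, r_n = 144 kN; interior l_c = 60, r_n = 155.5 kN; R_n = 144 + 3·155.5 = 610.6 kN → 458 kN.
Block shear: A_gv = 2010, A_nv = 1338, A_nt = 114 mm²; R_n = min(0.6F_uA_nv, 0.6F_yA_gv) + U_bs·F_u·A_nt = 347.1 kN → 260 kN.
Block shear governs: 260 kN.

260 kN (block shear governs)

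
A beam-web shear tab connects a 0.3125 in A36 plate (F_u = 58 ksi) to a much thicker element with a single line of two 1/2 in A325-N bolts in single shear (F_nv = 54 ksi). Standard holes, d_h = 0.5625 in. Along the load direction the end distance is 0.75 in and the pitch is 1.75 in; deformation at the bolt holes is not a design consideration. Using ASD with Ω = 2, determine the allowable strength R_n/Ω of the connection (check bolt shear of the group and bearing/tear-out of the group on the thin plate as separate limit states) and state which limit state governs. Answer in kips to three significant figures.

10.6 kips (bolt shear governs)

Bolt shear: A_b = π·0.5²/4 = 0.1963 in²; R_n = 54 × 0.1963 × 2 × 1 = 21.21 kips → 21.21 / 2 = 10.6 kips.
Bearing (1.5 l_c t F_u ≤ 3.0 d t F_u): upper limit = 3.0·0.5·0.3125·58 = 27.19 kips.
  Edge l_c = 0.75 − 0.5625/2 = 0.4688 → r_n = 12.74 kips; interior l_c = 1.75 − 0.5625 = 1.188 → r_n = 27.19 kips.
  R_n,bearing = 1·12.74 + 1·27.19 = 39.93 kips → 39.93 / 2 = 20 kips.
Bolt shear governs: 10.6 kips.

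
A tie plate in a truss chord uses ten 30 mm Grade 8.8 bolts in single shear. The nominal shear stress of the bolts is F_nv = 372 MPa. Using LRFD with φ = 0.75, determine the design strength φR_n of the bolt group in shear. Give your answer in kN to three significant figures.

A_b = π × 30² / 4 = 706.9 mm².
R_n = F_nv · A_b · n · n_s = 372 × 706.9 × 10 × 1 / 1000 = 2630 kN.
Design strength φR_n = 0.75 × 2630 = 1970 kN.

1970 kN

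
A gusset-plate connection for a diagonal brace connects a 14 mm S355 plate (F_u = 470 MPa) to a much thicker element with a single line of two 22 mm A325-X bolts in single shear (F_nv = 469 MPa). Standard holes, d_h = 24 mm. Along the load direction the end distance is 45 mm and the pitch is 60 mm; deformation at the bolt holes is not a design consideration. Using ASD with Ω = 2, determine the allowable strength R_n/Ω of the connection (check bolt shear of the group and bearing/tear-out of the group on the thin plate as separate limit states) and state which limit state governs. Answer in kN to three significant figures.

Bolt shear: A_b = π·22²/4 = 380.1 mm²; R_n = 469 × 380.1 × 2 × 1 / 1000 = 356.6 kN → 356.6 / 2 = 178 kN.
Bearing (1.5 l_c t F_u ≤ 3.0 d t F_u): upper limit = 3.0·22·14·470 / 1000 = 434.3 kN.
  Edge l_c = 45 − 24/2 = 33 → r_n = 325.7 kN; interior l_c = 60 − 24 = 36 → r_n = 355.3 kN.
  R_n,bearing = 1·325.7 + 1·355.3 = 681 kN → 681 / 2 = 341 kN.
Bolt shear governs: 178 kN.

178 kN (bolt shear governs)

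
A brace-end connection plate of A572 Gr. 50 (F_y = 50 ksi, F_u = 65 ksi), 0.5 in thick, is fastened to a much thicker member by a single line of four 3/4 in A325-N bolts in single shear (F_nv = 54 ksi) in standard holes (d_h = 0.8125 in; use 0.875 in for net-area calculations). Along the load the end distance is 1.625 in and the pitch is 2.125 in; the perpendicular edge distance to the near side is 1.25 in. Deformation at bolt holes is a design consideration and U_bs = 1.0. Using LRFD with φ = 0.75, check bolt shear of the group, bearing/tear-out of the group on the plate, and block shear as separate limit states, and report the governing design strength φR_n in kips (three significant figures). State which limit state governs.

71.6 kips (bolt shear governs)

Bolt shear: A_b = π·0.75²/4 = 0.4418 in²; R_n = 54 × 0.4418 × 4 × 1 = 95.43 kips → 0.75 × 95.43 = 71.6 kips.
Bearing: edge l_c = 1.219, r_n = 47.53 kips; interior l_c = 1.312, r_n = 51.19 kips; R_n = 47.53 + 3·51.19 = 201.1 kips → 151 kips.
Block shear: A_gv = 4, A_nv = 2.469, A_nt = 0.4062 in²; R_n = min(0.6F_uA_nv, 0.6F_yA_gv) + U_bs·F_u·A_nt = 122.7 kips → 92 kips.
Bolt shear governs: 71.6 kips.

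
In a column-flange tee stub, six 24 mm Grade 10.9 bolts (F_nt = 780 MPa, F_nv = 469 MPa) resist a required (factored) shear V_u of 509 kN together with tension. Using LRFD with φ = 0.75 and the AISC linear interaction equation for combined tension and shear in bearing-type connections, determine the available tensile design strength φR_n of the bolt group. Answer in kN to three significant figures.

A_b = π·24²/4 = 452.4 mm²; f_rv = 509 × 1000 / (6 × 452.4) = 187.5 MPa.
F'_nt = 1.3 F_nt − (F_nt / φF_nv) f_rv = 1.3·780 − (780/(0.75·469))·187.5 = 598.2 MPa, capped at F_nt → F'_nt = 598.2 MPa.
R_n = F'_nt · A_b · n = 598.2 × 452.4 × 6 / 1000 = 1624 kN.
Design strength φR_n = 0.75 × 1624 = 1220 kN.

1220 kN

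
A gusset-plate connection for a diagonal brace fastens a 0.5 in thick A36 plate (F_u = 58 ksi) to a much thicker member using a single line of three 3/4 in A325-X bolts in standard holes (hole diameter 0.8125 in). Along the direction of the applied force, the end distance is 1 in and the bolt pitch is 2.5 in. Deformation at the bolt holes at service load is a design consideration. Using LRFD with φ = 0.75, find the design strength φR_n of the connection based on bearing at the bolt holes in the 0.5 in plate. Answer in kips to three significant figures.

93.8 kips

Per bolt r_n = 1.2 l_c t F_u ≤ 2.4 d t F_u; upper limit = 2.4 × 0.75 × 0.5 × 58 = 52.2 kips.
Edge bolt: l_c = 1 − 0.8125/2 = 0.5938 in → 1.2 × 0.5938 × 0.5 × 58 = 20.66 → r_n = 20.66 kips.
Interior bolts: l_c = 2.5 − 0.8125 = 1.688 in → 1.2 × 1.688 × 0.5 × 58 = 58.72 → r_n = 52.2 kips.
R_n = 1 × 20.66 + 2 × 52.2 = 125.1 kips.
Design strength φR_n = 0.75 × 125.1 = 93.8 kips.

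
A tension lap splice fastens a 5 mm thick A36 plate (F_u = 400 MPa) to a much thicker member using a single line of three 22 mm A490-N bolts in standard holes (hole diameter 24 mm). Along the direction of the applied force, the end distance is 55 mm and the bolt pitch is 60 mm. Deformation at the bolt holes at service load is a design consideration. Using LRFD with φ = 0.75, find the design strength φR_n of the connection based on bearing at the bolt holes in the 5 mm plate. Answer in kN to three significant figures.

Per bolt r_n = 1.2 l_c t F_u ≤ 2.4 d t F_u; upper limit = 2.4 × 22 × 5 × 400 / 1000 = 105.6 kN.
Edge bolt: l_c = 55 − 24/2 = 43 mm → 1.2 × 43 × 5 × 400 / 1000 = 103.2 → r_n = 103.2 kN.
Interior bolts: l_c = 60 − 24 = 36 mm → 1.2 × 36 × 5 × 400 / 1000 = 86.4 → r_n = 86.4 kN.
R_n = 1 × 103.2 + 2 × 86.4 = 276 kN.
Design strength φR_n = 0.75 × 276 = 207 kN.

207 kN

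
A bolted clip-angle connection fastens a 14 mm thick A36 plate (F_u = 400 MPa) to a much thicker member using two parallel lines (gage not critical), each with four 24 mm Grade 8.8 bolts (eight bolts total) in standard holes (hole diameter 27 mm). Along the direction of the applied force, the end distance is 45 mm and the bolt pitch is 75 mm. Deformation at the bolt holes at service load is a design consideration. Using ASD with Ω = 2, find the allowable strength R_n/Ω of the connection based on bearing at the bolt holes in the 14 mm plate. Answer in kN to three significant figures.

Per bolt r_n = 1.2 l_c t F_u ≤ 2.4 d t F_u; upper limit = 2.4 × 24 × 14 × 400 / 1000 = 322.6 kN.
Edge bolt: l_c = 45 − 27/2 = 31.5 mm → 1.2 × 31.5 × 14 × 400 / 1000 = 211.7 → r_n = 211.7 kN.
Interior bolts: l_c = 75 − 27 = 48 mm → 1.2 × 48 × 14 × 400 / 1000 = 322.6 → r_n = 322.6 kN.
R_n = 2 × 211.7 + 6 × 322.6 = 2359 kN.
Allowable strength R_n/Ω = 2359 / 2 = 1180 kN.

1180 kN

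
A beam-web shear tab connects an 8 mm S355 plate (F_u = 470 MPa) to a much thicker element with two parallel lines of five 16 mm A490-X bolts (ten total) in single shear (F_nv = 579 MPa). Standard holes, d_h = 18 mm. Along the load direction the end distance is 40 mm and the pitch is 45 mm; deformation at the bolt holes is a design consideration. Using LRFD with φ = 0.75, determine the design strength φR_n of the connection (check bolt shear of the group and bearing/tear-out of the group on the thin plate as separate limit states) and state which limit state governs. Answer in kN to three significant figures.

873 kN (bolt shear governs)

Bolt shear: A_b = π·16²/4 = 201.1 mm²; R_n = 579 × 201.1 × 10 × 1 / 1000 = 1164 kN → 0.75 × 1164 = 873 kN.
Bearing (1.2 l_c t F_u ≤ 2.4 d t F_u): upper limit = 2.4·16·8·470 / 1000 = 144.4 kN.
  Edge l_c = 40 − 18/2 = 31 → r_n = 139.9 kN; interior l_c = 45 − 18 = 27 → r_n = 121.8 kN.
  R_n,bearing = 2·139.9 + 8·121.8 = 1254 kN → 0.75 × 1254 = 941 kN.
Bolt shear governs: 873 kN.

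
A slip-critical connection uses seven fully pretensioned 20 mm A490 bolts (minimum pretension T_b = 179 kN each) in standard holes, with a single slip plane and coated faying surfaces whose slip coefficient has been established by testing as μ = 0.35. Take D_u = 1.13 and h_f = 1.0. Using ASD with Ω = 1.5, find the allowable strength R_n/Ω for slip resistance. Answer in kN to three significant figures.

330 kN

R_n = μ · D_u · h_f · T_b · n_s · n_b = 0.35 × 1.13 × 1.0 × 179 × 1 × 7 = 495.6 kN.
Allowable strength R_n/Ω = 495.6 / 1.5 = 330 kN.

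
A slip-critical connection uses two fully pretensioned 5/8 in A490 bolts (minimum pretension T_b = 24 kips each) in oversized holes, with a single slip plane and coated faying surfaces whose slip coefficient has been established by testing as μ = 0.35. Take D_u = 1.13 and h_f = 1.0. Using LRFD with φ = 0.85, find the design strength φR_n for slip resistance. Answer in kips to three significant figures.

16.1 kips

R_n = μ · D_u · h_f · T_b · n_s · n_b = 0.35 × 1.13 × 1.0 × 24 × 1 × 2 = 18.98 kips.
Design strength φR_n = 0.85 × 18.98 = 16.1 kips.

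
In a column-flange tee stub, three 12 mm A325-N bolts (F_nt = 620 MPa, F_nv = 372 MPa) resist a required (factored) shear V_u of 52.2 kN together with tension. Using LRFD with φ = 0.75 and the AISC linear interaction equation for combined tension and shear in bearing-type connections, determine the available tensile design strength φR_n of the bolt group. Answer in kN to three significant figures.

A_b = π·12²/4 = 113.1 mm²; f_rv = 52.2 × 1000 / (3 × 113.1) = 153.8 MPa.
F'_nt = 1.3 F_nt − (F_nt / φF_nv) f_rv = 1.3·620 − (620/(0.75·372))·153.8 = 464.1 MPa, capped at F_nt → F'_nt = 464.1 MPa.
R_n = F'_nt · A_b · n = 464.1 × 113.1 × 3 / 1000 = 157.5 kN.
Design strength φR_n = 0.75 × 157.5 = 118 kN.

118 kN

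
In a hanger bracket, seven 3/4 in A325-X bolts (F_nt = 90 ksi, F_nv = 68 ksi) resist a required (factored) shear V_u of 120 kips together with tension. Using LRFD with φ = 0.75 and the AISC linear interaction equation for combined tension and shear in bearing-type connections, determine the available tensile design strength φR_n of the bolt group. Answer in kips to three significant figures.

113 kips

A_b = π·0.75²/4 = 0.4418 in²; f_rv = 120 / (7 × 0.4418) = 38.8 ksi.
F'_nt = 1.3 F_nt − (F_nt / φF_nv) f_rv = 1.3·90 − (90/(0.75·68))·38.8 = 48.52 ksi, capped at F_nt → F'_nt = 48.52 ksi.
R_n = F'_nt · A_b · n = 48.52 × 0.4418 × 7 = 150.1 kips.
Design strength φR_n = 0.75 × 150.1 = 113 kips.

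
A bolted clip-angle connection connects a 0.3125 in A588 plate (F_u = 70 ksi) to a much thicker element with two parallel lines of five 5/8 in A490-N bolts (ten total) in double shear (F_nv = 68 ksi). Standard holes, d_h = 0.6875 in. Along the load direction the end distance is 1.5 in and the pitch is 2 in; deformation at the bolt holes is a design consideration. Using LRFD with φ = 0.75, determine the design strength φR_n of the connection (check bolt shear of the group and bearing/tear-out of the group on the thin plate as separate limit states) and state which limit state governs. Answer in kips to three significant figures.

242 kips (bearing governs)

Bolt shear: A_b = π·0.625²/4 = 0.3068 in²; R_n = 68 × 0.3068 × 10 × 2 = 417.2 kips → 0.75 × 417.2 = 313 kips.
Bearing (1.2 l_c t F_u ≤ 2.4 d t F_u): upper limit = 2.4·0.625·0.3125·70 = 32.81 kips.
  Edge l_c = 1.5 − 0.6875/2 = 1.156 → r_n = 30.35 kips; interior l_c = 2 − 0.6875 = 1.312 → r_n = 32.81 kips.
  R_n,bearing = 2·30.35 + 8·32.81 = 323.2 kips → 0.75 × 323.2 = 242 kips.
Bearing governs: 242 kips.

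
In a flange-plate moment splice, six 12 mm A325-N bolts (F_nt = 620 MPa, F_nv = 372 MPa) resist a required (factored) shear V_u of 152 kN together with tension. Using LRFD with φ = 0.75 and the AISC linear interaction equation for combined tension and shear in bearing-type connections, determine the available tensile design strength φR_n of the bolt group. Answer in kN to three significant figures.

157 kN

A_b = π·12²/4 = 113.1 mm²; f_rv = 152 × 1000 / (6 × 113.1) = 224 MPa.
F'_nt = 1.3 F_nt − (F_nt / φF_nv) f_rv = 1.3·620 − (620/(0.75·372))·224 = 308.2 MPa, capped at F_nt → F'_nt = 308.2 MPa.
R_n = F'_nt · A_b · n = 308.2 × 113.1 × 6 / 1000 = 209.2 kN.
Design strength φR_n = 0.75 × 209.2 = 157 kN.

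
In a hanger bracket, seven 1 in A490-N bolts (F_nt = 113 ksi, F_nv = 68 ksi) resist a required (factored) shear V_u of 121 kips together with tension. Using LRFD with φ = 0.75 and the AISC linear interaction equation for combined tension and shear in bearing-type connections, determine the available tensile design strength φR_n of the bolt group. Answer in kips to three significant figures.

A_b = π·1²/4 = 0.7854 in²; f_rv = 121 / (7 × 0.7854) = 22.01 ksi.
F'_nt = 1.3 F_nt − (F_nt / φF_nv) f_rv = 1.3·113 − (113/(0.75·68))·22.01 = 98.14 ksi, capped at F_nt → F'_nt = 98.14 ksi.
R_n = F'_nt · A_b · n = 98.14 × 0.7854 × 7 = 539.5 kips.
Design strength φR_n = 0.75 × 539.5 = 405 kips.

405 kips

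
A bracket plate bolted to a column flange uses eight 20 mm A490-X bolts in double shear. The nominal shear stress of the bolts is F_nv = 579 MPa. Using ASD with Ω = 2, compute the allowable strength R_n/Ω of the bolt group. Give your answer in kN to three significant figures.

1460 kN

A_b = π × 20² / 4 = 314.2 mm².
R_n = F_nv · A_b · n · n_s = 579 × 314.2 × 8 × 2 / 1000 = 2910 kN.
Allowable strength R_n/Ω = 2910 / 2 = 1460 kN.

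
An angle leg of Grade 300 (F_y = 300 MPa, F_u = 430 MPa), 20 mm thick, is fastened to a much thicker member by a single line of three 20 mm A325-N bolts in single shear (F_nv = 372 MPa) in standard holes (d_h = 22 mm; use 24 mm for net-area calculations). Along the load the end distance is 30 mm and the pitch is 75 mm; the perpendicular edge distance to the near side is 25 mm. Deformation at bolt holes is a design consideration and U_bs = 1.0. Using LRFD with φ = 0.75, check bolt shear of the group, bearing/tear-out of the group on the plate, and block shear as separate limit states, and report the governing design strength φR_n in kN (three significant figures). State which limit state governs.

263 kN (bolt shear governs)

Bolt shear: A_b = π·20²/4 = 314.2 mm²; R_n = 372 × 314.2 × 3 × 1 / 1000 = 350.6 kN → 0.75 × 350.6 = 263 kN.
Bearing: edge l_c = 19, r_n = 196.1 kN; interior l_c = 53, r_n = 412.8 kN; R_n = 196.1 + 2·412.8 = 1022 kN → 766 kN.
Block shear: A_gv = 3600, A_nv = 2400, A_nt = 260 mm²; R_n = min(0.6F_uA_nv, 0.6F_yA_gv) + U_bs·F_u·A_nt = 731 kN → 548 kN.
Bolt shear governs: 263 kN.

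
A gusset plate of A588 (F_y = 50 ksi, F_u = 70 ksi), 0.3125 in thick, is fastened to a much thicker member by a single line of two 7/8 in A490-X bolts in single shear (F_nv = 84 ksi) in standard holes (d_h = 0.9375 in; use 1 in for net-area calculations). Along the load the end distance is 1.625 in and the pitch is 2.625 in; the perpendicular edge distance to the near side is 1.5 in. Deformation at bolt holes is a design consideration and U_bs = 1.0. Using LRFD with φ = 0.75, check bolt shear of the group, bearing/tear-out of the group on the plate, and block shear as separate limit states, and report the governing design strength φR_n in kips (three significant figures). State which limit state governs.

43.5 kips (block shear governs)

Bolt shear: A_b = π·0.875²/4 = 0.6013 in²; R_n = 84 × 0.6013 × 2 × 1 = 101 kips → 0.75 × 101 = 75.8 kips.
Bearing: edge l_c = 1.156, r_n = 30.35 kips; interior l_c = 1.688, r_n = 44.3 kips; R_n = 30.35 + 1·44.3 = 74.65 kips → 56 kips.
Block shear: A_gv = 1.328, A_nv = 0.8594, A_nt = 0.3125 in²; R_n = min(0.6F_uA_nv, 0.6F_yA_gv) + U_bs·F_u·A_nt = 57.97 kips → 43.5 kips.
Block shear governs: 43.5 kips.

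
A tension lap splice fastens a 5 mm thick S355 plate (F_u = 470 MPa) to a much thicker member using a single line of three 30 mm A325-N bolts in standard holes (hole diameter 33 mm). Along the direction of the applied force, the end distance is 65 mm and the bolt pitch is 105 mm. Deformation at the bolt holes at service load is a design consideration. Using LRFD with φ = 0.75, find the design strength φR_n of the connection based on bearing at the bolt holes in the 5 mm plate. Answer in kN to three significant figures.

Per bolt r_n = 1.2 l_c t F_u ≤ 2.4 d t F_u; upper limit = 2.4 × 30 × 5 × 470 / 1000 = 169.2 kN.
Edge bolt: l_c = 65 − 33/2 = 48.5 mm → 1.2 × 48.5 × 5 × 470 / 1000 = 136.8 → r_n = 136.8 kN.
Interior bolts: l_c = 105 − 33 = 72 mm → 1.2 × 72 × 5 × 470 / 1000 = 203 → r_n = 169.2 kN.
R_n = 1 × 136.8 + 2 × 169.2 = 475.2 kN.
Design strength φR_n = 0.75 × 475.2 = 356 kN.

356 kN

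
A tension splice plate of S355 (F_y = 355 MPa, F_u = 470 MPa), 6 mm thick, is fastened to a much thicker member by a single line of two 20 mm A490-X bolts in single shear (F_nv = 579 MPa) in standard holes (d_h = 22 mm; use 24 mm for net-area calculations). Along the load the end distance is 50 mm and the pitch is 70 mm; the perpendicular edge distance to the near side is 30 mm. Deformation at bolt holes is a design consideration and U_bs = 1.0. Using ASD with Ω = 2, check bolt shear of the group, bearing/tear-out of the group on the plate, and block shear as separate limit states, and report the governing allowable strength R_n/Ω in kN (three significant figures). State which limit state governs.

Bolt shear: A_b = π·20²/4 = 314.2 mm²; R_n = 579 × 314.2 × 2 × 1 / 1000 = 363.8 kN → 363.8 / 2 = 182 kN.
Bearing: edge l_c = 39, r_n = 132 kN; interior l_c = 48, r_n = 135.4 kN; R_n = 132 + 1·135.4 = 267.3 kN → 134 kN.
Block shear: A_gv = 720, A_nv = 504, A_nt = 108 mm²; R_n = min(0.6F_uA_nv, 0.6F_yA_gv) + U_bs·F_u·A_nt = 192.9 kN → 96.4 kN.
Block shear governs: 96.4 kN.

96.4 kN (block shear governs)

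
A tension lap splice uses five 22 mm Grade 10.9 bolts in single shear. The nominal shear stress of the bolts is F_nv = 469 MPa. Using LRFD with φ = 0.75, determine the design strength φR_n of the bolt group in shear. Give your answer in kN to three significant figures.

669 kN

A_b = π × 22² / 4 = 380.1 mm².
R_n = F_nv · A_b · n · n_s = 469 × 380.1 × 5 × 1 / 1000 = 891.4 kN.
Design strength φR_n = 0.75 × 891.4 = 669 kN.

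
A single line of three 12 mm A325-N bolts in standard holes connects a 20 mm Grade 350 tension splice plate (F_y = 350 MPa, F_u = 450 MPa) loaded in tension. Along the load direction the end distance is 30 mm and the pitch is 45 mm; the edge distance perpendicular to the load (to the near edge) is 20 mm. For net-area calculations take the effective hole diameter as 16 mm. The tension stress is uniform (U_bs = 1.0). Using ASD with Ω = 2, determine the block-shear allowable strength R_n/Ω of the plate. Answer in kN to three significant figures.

Shear plane L_v = 30 + 2·45 = 120 mm; A_gv = 120 × 20 = 2400 mm².
A_nv = (120 − 2.5·16) × 20 = 1600 mm².
A_nt = (20 − 0.5·16) × 20 = 240 mm².
0.6 F_u A_nv = 432 kN; 0.6 F_y A_gv = 504 kN → shear rupture governs the shear term.
R_n = 432 + 1.0 × 450 × 240 / 1000 = 540 kN.
Allowable strength R_n/Ω = 540 / 2 = 270 kN.

270 kN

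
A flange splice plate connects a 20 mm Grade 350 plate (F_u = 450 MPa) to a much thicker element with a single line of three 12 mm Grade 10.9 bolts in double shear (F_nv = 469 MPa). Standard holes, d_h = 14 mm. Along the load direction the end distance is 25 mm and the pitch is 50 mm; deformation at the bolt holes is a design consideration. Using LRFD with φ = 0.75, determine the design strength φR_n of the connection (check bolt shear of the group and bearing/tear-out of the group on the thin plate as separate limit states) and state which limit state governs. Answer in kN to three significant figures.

239 kN (bolt shear governs)

Bolt shear: A_b = π·12²/4 = 113.1 mm²; R_n = 469 × 113.1 × 3 × 2 / 1000 = 318.3 kN → 0.75 × 318.3 = 239 kN.
Bearing (1.2 l_c t F_u ≤ 2.4 d t F_u): upper limit = 2.4·12·20·450 / 1000 = 259.2 kN.
  Edge l_c = 25 − 14/2 = 18 → r_n = 194.4 kN; interior l_c = 50 − 14 = 36 → r_n = 259.2 kN.
  R_n,bearing = 1·194.4 + 2·259.2 = 712.8 kN → 0.75 × 712.8 = 535 kN.
Bolt shear governs: 239 kN.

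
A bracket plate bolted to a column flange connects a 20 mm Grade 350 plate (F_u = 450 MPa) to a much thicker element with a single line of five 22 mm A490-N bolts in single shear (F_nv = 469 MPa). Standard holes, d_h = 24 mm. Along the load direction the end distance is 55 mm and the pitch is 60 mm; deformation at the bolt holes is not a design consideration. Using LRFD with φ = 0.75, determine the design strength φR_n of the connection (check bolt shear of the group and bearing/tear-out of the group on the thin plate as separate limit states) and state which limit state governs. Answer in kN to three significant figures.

Bolt shear: A_b = π·22²/4 = 380.1 mm²; R_n = 469 × 380.1 × 5 × 1 / 1000 = 891.4 kN → 0.75 × 891.4 = 669 kN.
Bearing (1.5 l_c t F_u ≤ 3.0 d t F_u): upper limit = 3.0·22·20·450 / 1000 = 594 kN.
  Edge l_c = 55 − 24/2 = 43 → r_n = 580.5 kN; interior l_c = 60 − 24 = 36 → r_n = 486 kN.
  R_n,bearing = 1·580.5 + 4·486 = 2524 kN → 0.75 × 2524 = 1890 kN.
Bolt shear governs: 669 kN.

669 kN (bolt shear governs)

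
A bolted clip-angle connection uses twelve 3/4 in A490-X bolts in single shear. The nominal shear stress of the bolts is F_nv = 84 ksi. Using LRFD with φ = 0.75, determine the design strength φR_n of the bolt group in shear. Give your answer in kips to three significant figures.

A_b = π × 0.75² / 4 = 0.4418 in².
R_n = F_nv · A_b · n · n_s = 84 × 0.4418 × 12 × 1 = 445.3 kips.
Design strength φR_n = 0.75 × 445.3 = 334 kips.

334 kips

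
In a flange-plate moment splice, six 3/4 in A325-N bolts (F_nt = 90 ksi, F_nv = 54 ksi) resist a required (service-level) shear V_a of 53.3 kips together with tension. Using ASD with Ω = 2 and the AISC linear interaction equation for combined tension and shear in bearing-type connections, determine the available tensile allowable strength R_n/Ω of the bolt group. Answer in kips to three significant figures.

66.2 kips

A_b = π·0.75²/4 = 0.4418 in²; f_rv = 53.3 / (6 × 0.4418) = 20.11 ksi.
F'_nt = 1.3 F_nt − (Ω F_nt / F_nv) f_rv = 1.3·90 − (2·90/54)·20.11 = 49.97 ksi, capped at F_nt → F'_nt = 49.97 ksi.
R_n = F'_nt · A_b · n = 49.97 × 0.4418 × 6 = 132.5 kips.
Allowable strength R_n/Ω = 132.5 / 2 = 66.2 kips.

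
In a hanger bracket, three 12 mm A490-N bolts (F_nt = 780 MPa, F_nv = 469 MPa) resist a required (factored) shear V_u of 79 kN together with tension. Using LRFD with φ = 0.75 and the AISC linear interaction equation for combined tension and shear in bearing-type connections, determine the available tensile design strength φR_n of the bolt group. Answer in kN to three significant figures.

127 kN

A_b = π·12²/4 = 113.1 mm²; f_rv = 79 × 1000 / (3 × 113.1) = 232.8 MPa.
F'_nt = 1.3 F_nt − (F_nt / φF_nv) f_rv = 1.3·780 − (780/(0.75·469))·232.8 = 497.7 MPa, capped at F_nt → F'_nt = 497.7 MPa.
R_n = F'_nt · A_b · n = 497.7 × 113.1 × 3 / 1000 = 168.9 kN.
Design strength φR_n = 0.75 × 168.9 = 127 kN.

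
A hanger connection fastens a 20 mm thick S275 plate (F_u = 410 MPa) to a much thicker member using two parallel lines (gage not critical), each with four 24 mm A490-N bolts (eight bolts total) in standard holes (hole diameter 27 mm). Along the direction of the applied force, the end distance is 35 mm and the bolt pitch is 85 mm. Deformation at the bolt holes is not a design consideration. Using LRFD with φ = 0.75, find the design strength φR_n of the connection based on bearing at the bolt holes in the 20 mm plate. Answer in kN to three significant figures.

Per bolt r_n = 1.5 l_c t F_u ≤ 3.0 d t F_u; upper limit = 3.0 × 24 × 20 × 410 / 1000 = 590.4 kN.
Edge bolt: l_c = 35 − 27/2 = 21.5 mm → 1.5 × 21.5 × 20 × 410 / 1000 = 264.4 → r_n = 264.4 kN.
Interior bolts: l_c = 85 − 27 = 58 mm → 1.5 × 58 × 20 × 410 / 1000 = 713.4 → r_n = 590.4 kN.
R_n = 2 × 264.4 + 6 × 590.4 = 4071 kN.
Design strength φR_n = 0.75 × 4071 = 3050 kN.

3050 kN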